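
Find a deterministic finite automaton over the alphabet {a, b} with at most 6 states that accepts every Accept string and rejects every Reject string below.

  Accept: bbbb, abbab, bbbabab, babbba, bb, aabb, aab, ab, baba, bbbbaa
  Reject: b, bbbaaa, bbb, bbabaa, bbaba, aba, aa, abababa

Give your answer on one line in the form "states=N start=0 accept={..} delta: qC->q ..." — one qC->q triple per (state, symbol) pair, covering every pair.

states=6 start=0 accept={0,3,4,5} delta: 0a->1 0b->1 1a->2 1b->3 2a->5 2b->4 3a->1 3b->2 4a->4 4b->3 5a->0 5b->0

State merging on the prefix tree: take the shortest (then alphabetical) example prefix whose next move is undefined and point that move at state 0, else 1, else 2, ...; a target is out if some Accept/Reject pair would then sit in one state with the same input left (inseparable). If every existing state is out, open a new one.
a: 0a undefined. 0a->0: no, aab/b meet in 0 with "b" left. Open state 1: 0a->1.
b: 0b undefined. 0b->0: no, bbbb/b meet in 0. 0b->1: ok.
aa: 1a undefined. 1a->0: no, aab/b meet in 1. 1a->1: no, aabb/bbb meet in 1 with "bb" left. Open state 2: 1a->2.
ab: 1b undefined. 1b->0: no, bbbbaa/bbabaa meet in 2. 1b->1: no, bbbb/b meet in 1. 1b->2: no, bb/aa meet in 2. Open state 3: 1b->3.
aab: 2b undefined. 2b->0: no, babbba/aba meet in 3 with "a" left. 2b->1: no, aab/b meet in 1. 2b->2: no, aabb/aa meet in 2. 2b->3: no, aabb/bbb meet in 3 with "b" left. Open state 4: 2b->4.
aba: 3a undefined. 3a->0: no, baba/abababa meet in 4 with "a" left. 3a->1: ok.
abb: 3b undefined. 3b->0: no, bbbb/b meet in 1. 3b->1: no, bbbbaa/bbabaa meet in 2. 3b->2: ok.
aabb: 4b undefined. 4b->0: no, babbba/bbb meet in 2. 4b->1: no, babbba/b meet in 1. 4b->2: no, aabb/bbb meet in 2. 4b->3: ok.
abba: 2a undefined. 2a->0: no, abbab/b meet in 1. 2a->1: no, babbba/b meet in 1. 2a->2: no, babbba/bbbaaa meet in 2. 2a->3: no, abbab/bbbaaa meet in 2. 2a->4: no, bbbbaa/bbbaaa meet in 4 with "aa" left. Open state 5: 2a->5.
baba: 4a undefined. 4a->0: no, bbbbaa/b meet in 1. 4a->1: no, baba/b meet in 1. 4a->2: no, baba/bbb meet in 2. 4a->3: no, bbbbaa/b meet in 1. 4a->4: ok.
abbab: 5b undefined. 5b->0: ok.
bbbaa: 5a undefined. 5a->0: ok.
All examples now run through 6 states with every (state, symbol) defined. Accept strings end in {0,3,4,5}, Reject strings end in {1,2}; accept={0,3,4,5}.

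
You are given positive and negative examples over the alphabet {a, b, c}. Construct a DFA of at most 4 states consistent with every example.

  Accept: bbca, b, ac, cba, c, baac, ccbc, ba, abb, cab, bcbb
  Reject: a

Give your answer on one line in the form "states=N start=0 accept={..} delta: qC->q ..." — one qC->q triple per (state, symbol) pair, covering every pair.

states=2 start=0 accept={1} delta: 0a->0 0b->1 0c->1 1a->1 1b->1 1c->1

Grow the machine one transition at a time. Run the examples from 0; the earliest place one falls off (shortest prefix, ties alphabetical) gets sent to the lowest-numbered state that keeps every Accept/Reject pair distinguishable — a pair clashes when both reach the same state with identical unread suffix — and to a fresh state only if none does.
a: 0a undefined. 0a->0: ok.
b: 0b undefined. 0b->0: no, b/a meet in 0. Open state 1: 0b->1.
c: 0c undefined. 0c->0: no, ac/a meet in 0. 0c->1: ok.
ba: 1a undefined. 1a->0: no, ba/a meet in 0. 1a->1: ok.
bb: 1b undefined. 1b->0: no, cba/a meet in 0. 1b->1: ok.
bc: 1c undefined. 1c->0: no, bbca/a meet in 0. 1c->1: ok.
All examples now run through 2 states with every (state, symbol) defined. Accept strings end in {1}, Reject strings end in {0}; accept={1}.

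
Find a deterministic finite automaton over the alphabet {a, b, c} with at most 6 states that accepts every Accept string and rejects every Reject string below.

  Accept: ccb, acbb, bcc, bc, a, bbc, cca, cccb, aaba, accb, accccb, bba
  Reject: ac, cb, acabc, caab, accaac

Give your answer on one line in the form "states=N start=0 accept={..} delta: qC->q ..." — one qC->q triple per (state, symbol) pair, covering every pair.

states=4 start=0 accept={0,3} delta: 0a->0 0b->1 0c->1 1a->3 1b->2 1c->3 2a->0 2b->0 2c->0 3a->0 3b->0 3c->3

Fold the examples into a partial DFA from state 0: repeatedly fix the first undefined (state, symbol) met by the shortest-then-alphabetical prefix, trying targets in increasing order and rejecting any under which an Accept and a Reject string meet in one state with the same remainder; add a state when all current targets are rejected. Accepting states are where Accept strings end.
a: 0a undefined. 0a->0: ok.
b: 0b undefined. 0b->0: no, bc/ac meet in 0 with "c" left. Open state 1: 0b->1.
c: 0c undefined. 0c->0: no, ccb/cb meet in 1. 0c->1: ok.
bb: 1b undefined. 1b->0: no, acbb/ac meet in 1. 1b->1: no, acbb/ac meet in 1. Open state 2: 1b->2.
bc: 1c undefined. 1c->0: no, ccb/ac meet in 1. 1c->1: no, ccb/cb meet in 2. 1c->2: no, bc/cb meet in 2. Open state 3: 1c->3.
ca: 1a undefined. 1a->0: no, bc/acabc meet in 3. 1a->1: no, bbc/acabc meet in 2 with "c" left. 1a->2: no, aaba/cb meet in 2. 1a->3: ok.
bba: 2a undefined. 2a->0: ok.
bbc: 2c undefined. 2c->0: ok.
bcc: 3c undefined. 3c->0: no, cccb/ac meet in 1. 3c->1: no, bcc/ac meet in 1. 3c->2: no, bcc/cb meet in 2. 3c->3: ok.
caa: 3a undefined. 3a->0: ok.
ccb: 3b undefined. 3b->0: ok.
acbb: 2b undefined. 2b->0: ok.
All examples now run through 4 states with every (state, symbol) defined. Accept strings end in {0,3}, Reject strings end in {1,2}; accept={0,3}.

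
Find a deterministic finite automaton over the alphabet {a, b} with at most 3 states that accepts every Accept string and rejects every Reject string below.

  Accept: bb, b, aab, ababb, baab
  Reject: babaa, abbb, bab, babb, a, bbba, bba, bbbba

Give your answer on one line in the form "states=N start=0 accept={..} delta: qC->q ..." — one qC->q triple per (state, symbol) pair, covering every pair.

State merging on the prefix tree: take the shortest (then alphabetical) example prefix whose next move is undefined and point that move at state 0, else 1, else 2, ...; a target is out if some Accept/Reject pair would then sit in one state with the same input left (inseparable). If every existing state is out, open a new one.
a: 0a undefined. 0a->0: no, ababb/babb meet in 0 with "babb" left. Open state 1: 0a->1.
b: 0b undefined. 0b->0: ok.
aa: 1a undefined. 1a->0: ok.
ab: 1b undefined. 1b->0: no, bb/babaa meet in 0. 1b->1: ok.
All examples now run through 2 states with every (state, symbol) defined. Accept strings end in {0}, Reject strings end in {1}; accept={0}.

states=2 start=0 accept={0} delta: 0a->1 0b->0 1a->0 1b->1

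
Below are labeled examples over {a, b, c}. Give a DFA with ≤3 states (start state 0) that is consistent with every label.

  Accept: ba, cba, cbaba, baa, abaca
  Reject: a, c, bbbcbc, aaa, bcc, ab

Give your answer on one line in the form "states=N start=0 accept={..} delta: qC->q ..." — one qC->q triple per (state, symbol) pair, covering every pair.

State merging on the prefix tree: take the shortest (then alphabetical) example prefix whose next move is undefined and point that move at state 0, else 1, else 2, ...; a target is out if some Accept/Reject pair would then sit in one state with the same input left (inseparable). If every existing state is out, open a new one.
a: 0a undefined. 0a->0: ok.
b: 0b undefined. 0b->0: no, ba/a meet in 0. Open state 1: 0b->1.
c: 0c undefined. 0c->0: ok.
ba: 1a undefined. 1a->0: no, ba/a meet in 0. 1a->1: no, ba/ab meet in 1. Open state 2: 1a->2.
bb: 1b undefined. 1b->0: ok.
bc: 1c undefined. 1c->0: ok.
baa: 2a undefined. 2a->0: no, baa/a meet in 0. 2a->1: no, baa/ab meet in 1. 2a->2: ok.
abac: 2c undefined. 2c->0: no, abaca/a meet in 0. 2c->1: ok.
cbab: 2b undefined. 2b->0: no, cbaba/a meet in 0. 2b->1: ok.
All examples now run through 3 states with every (state, symbol) defined. Accept strings end in {2}, Reject strings end in {0,1}; accept={2}.

states=3 start=0 accept={2} delta: 0a->0 0b->1 0c->0 1a->2 1b->0 1c->0 2a->2 2b->1 2c->1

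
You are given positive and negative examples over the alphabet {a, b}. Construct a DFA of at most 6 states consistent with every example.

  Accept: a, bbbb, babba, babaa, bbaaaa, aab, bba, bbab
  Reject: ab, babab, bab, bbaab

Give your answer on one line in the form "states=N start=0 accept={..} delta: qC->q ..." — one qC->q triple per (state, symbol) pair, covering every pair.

Grow the machine one transition at a time. Run the examples from 0; the earliest place one falls off (shortest prefix, ties alphabetical) gets sent to the lowest-numbered state that keeps every Accept/Reject pair distinguishable — a pair clashes when both reach the same state with identical unread suffix — and to a fresh state only if none does.
a: 0a undefined. 0a->0: no, aab/ab meet in 0 with "b" left. Open state 1: 0a->1.
b: 0b undefined. 0b->0: no, aab/bbaab meet in 1 with "ab" left. 0b->1: no, aab/bab meet in 1 with "ab" left. Open state 2: 0b->2.
aa: 1a undefined. 1a->0: ok.
ab: 1b undefined. 1b->0: ok.
ba: 2a undefined. 2a->0: no, aab/babab meet in 2. 2a->1: no, babaa/ab meet in 0. 2a->2: no, bbab/babab meet in 2 with "bab" left. Open state 3: 2a->3.
bb: 2b undefined. 2b->0: no, bbbb/ab meet in 0. 2b->1: no, bba/ab meet in 0. 2b->2: no, bbab/bab meet in 3 with "b" left. 2b->3: ok.
bab: 3b undefined. 3b->0: no, babaa/ab meet in 0. 3b->1: no, a/bab meet in 1. 3b->2: no, aab/babab meet in 2. 3b->3: no, bbbb/bab meet in 3. Open state 4: 3b->4.
bba: 3a undefined. 3a->0: no, bba/ab meet in 0. 3a->1: no, bbaaaa/ab meet in 0. 3a->2: ok.
baba: 4a undefined. 4a->0: no, aab/babab meet in 2. 4a->1: no, babaa/ab meet in 0. 4a->2: no, babaa/babab meet in 3. 4a->3: ok.
babb: 4b undefined. 4b->0: no, bbbb/ab meet in 0. 4b->1: no, babba/ab meet in 0. 4b->2: ok.
All examples now run through 5 states with every (state, symbol) defined. Accept strings end in {1,2,3}, Reject strings end in {0,4}; accept={1,2,3}.

states=5 start=0 accept={1,2,3} delta: 0a->1 0b->2 1a->0 1b->0 2a->3 2b->3 3a->2 3b->4 4a->3 4b->2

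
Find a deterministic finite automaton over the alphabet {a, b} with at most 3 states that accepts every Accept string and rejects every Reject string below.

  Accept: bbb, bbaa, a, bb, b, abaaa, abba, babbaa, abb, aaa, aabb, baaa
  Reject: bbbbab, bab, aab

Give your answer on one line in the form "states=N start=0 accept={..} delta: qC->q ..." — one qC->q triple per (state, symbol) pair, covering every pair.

Grow the machine one transition at a time. Run the examples from 0; the earliest place one falls off (shortest prefix, ties alphabetical) gets sent to the lowest-numbered state that keeps every Accept/Reject pair distinguishable — a pair clashes when both reach the same state with identical unread suffix — and to a fresh state only if none does.
a: 0a undefined. 0a->0: no, b/aab meet in 0 with "b" left. Open state 1: 0a->1.
b: 0b undefined. 0b->0: ok.
aa: 1a undefined. 1a->0: no, bbb/aab meet in 0. 1a->1: ok.
ab: 1b undefined. 1b->0: no, bbb/bbbbab meet in 0. 1b->1: no, bbaa/bbbbab meet in 1. Open state 2: 1b->2.
aba: 2a undefined. 2a->0: ok.
abb: 2b undefined. 2b->0: ok.
All examples now run through 3 states with every (state, symbol) defined. Accept strings end in {0,1}, Reject strings end in {2}; accept={0,1}.

states=3 start=0 accept={0,1} delta: 0a->1 0b->0 1a->1 1b->2 2a->0 2b->0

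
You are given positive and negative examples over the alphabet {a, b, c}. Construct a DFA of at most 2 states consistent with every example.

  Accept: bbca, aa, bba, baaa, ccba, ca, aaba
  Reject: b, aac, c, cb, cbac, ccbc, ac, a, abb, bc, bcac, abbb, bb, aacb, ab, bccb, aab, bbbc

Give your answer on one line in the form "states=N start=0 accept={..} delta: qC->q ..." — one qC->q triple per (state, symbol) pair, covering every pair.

Fold the examples into a partial DFA from state 0: repeatedly fix the first undefined (state, symbol) met by the shortest-then-alphabetical prefix, trying targets in increasing order and rejecting any under which an Accept and a Reject string meet in one state with the same remainder; add a state when all current targets are rejected. Accepting states are where Accept strings end.
a: 0a undefined. 0a->0: no, aa/a meet in 0. Open state 1: 0a->1.
b: 0b undefined. 0b->0: no, bba/a meet in 1. 0b->1: ok.
c: 0c undefined. 0c->0: no, ca/b meet in 1. 0c->1: ok.
aa: 1a undefined. 1a->0: ok.
ab: 1b undefined. 1b->0: no, bbca/cb meet in 0. 1b->1: ok.
ac: 1c undefined. 1c->0: no, bbca/b meet in 1. 1c->1: ok.
All examples now run through 2 states with every (state, symbol) defined. Accept strings end in {0}, Reject strings end in {1}; accept={0}.

states=2 start=0 accept={0} delta: 0a->1 0b->1 0c->1 1a->0 1b->1 1c->1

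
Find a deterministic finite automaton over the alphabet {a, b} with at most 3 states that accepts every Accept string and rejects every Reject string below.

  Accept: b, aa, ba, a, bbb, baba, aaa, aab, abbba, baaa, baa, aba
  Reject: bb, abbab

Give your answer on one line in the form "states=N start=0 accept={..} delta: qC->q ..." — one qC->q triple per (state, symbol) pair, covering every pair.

Fold the examples into a partial DFA from state 0: repeatedly fix the first undefined (state, symbol) met by the shortest-then-alphabetical prefix, trying targets in increasing order and rejecting any under which an Accept and a Reject string meet in one state with the same remainder; add a state when all current targets are rejected. Accepting states are where Accept strings end.
a: 0a undefined. 0a->0: ok.
b: 0b undefined. 0b->0: no, b/bb meet in 0. Open state 1: 0b->1.
ba: 1a undefined. 1a->0: ok.
bb: 1b undefined. 1b->0: no, b/abbab meet in 1. 1b->1: no, b/bb meet in 1. Open state 2: 1b->2.
bbb: 2b undefined. 2b->0: ok.
abba: 2a undefined. 2a->0: no, b/abbab meet in 1. 2a->1: ok.
All examples now run through 3 states with every (state, symbol) defined. Accept strings end in {0,1}, Reject strings end in {2}; accept={0,1}.

states=3 start=0 accept={0,1} delta: 0a->0 0b->1 1a->0 1b->2 2a->1 2b->0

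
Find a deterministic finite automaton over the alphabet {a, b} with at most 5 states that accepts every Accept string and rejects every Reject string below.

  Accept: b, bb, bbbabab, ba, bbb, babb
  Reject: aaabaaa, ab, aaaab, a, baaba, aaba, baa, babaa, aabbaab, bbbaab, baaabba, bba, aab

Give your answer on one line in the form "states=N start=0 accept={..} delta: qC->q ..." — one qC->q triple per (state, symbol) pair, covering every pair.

states=5 start=0 accept={2,3} delta: 0a->1 0b->2 1a->1 1b->0 2a->3 2b->3 3a->4 3b->2 4a->0 4b->0

Grow the machine one transition at a time. Run the examples from 0; the earliest place one falls off (shortest prefix, ties alphabetical) gets sent to the lowest-numbered state that keeps every Accept/Reject pair distinguishable — a pair clashes when both reach the same state with identical unread suffix — and to a fresh state only if none does.
a: 0a undefined. 0a->0: no, b/ab meet in 0 with "b" left. Open state 1: 0a->1.
b: 0b undefined. 0b->0: no, ba/a meet in 1. 0b->1: no, b/a meet in 1. Open state 2: 0b->2.
aa: 1a undefined. 1a->0: no, b/aaaab meet in 2. 1a->1: ok.
ab: 1b undefined. 1b->0: ok.
ba: 2a undefined. 2a->0: no, ba/ab meet in 0. 2a->1: no, ba/aaabaaa meet in 1. 2a->2: no, b/baa meet in 2. Open state 3: 2a->3.
bb: 2b undefined. 2b->0: no, bb/ab meet in 0. 2b->1: no, bb/aaabaaa meet in 1. 2b->2: no, ba/bba meet in 3. 2b->3: ok.
baa: 3a undefined. 3a->0: no, b/aabbaab meet in 2. 3a->1: no, bb/baaabba meet in 3. 3a->2: no, b/baaba meet in 2. 3a->3: no, bb/baa meet in 3. Open state 4: 3a->4.
bab: 3b undefined. 3b->0: no, bbbabab/ab meet in 0. 3b->1: no, bbbabab/ab meet in 0. 3b->2: ok.
baaa: 4a undefined. 4a->0: ok.
baab: 4b undefined. 4b->0: ok.
All examples now run through 5 states with every (state, symbol) defined. Accept strings end in {2,3}, Reject strings end in {0,1,4}; accept={2,3}.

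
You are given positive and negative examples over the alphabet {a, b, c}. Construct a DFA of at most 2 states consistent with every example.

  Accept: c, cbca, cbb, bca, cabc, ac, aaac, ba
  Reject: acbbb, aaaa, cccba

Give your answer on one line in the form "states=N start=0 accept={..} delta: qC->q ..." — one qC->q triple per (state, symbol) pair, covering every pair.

State merging on the prefix tree: take the shortest (then alphabetical) example prefix whose next move is undefined and point that move at state 0, else 1, else 2, ...; a target is out if some Accept/Reject pair would then sit in one state with the same input left (inseparable). If every existing state is out, open a new one.
a: 0a undefined. 0a->0: ok.
b: 0b undefined. 0b->0: no, ba/aaaa meet in 0. Open state 1: 0b->1.
c: 0c undefined. 0c->0: no, c/aaaa meet in 0. 0c->1: ok.
ba: 1a undefined. 1a->0: no, ba/aaaa meet in 0. 1a->1: ok.
bc: 1c undefined. 1c->0: no, bca/aaaa meet in 0. 1c->1: ok.
cb: 1b undefined. 1b->0: ok.
All examples now run through 2 states with every (state, symbol) defined. Accept strings end in {1}, Reject strings end in {0}; accept={1}.

states=2 start=0 accept={1} delta: 0a->0 0b->1 0c->1 1a->1 1b->0 1c->1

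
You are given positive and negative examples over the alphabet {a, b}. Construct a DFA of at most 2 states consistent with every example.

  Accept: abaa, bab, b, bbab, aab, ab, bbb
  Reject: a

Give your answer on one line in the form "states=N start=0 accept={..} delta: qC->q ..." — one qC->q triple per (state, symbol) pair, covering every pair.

Fold the examples into a partial DFA from state 0: repeatedly fix the first undefined (state, symbol) met by the shortest-then-alphabetical prefix, trying targets in increasing order and rejecting any under which an Accept and a Reject string meet in one state with the same remainder; add a state when all current targets are rejected. Accepting states are where Accept strings end.
a: 0a undefined. 0a->0: ok.
b: 0b undefined. 0b->0: no, abaa/a meet in 0. Open state 1: 0b->1.
ba: 1a undefined. 1a->0: no, abaa/a meet in 0. 1a->1: ok.
bb: 1b undefined. 1b->0: no, bab/a meet in 0. 1b->1: ok.
All examples now run through 2 states with every (state, symbol) defined. Accept strings end in {1}, Reject strings end in {0}; accept={1}.

states=2 start=0 accept={1} delta: 0a->0 0b->1 1a->1 1b->1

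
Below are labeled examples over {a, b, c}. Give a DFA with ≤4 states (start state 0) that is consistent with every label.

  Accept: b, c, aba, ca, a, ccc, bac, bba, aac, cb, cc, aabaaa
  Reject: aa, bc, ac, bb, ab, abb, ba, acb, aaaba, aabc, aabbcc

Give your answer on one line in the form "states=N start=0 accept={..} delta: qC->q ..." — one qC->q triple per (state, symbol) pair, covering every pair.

states=4 start=0 accept={0,1} delta: 0a->1 0b->1 0c->0 1a->2 1b->2 1c->2 2a->0 2b->3 2c->0 3a->1 3b->3 3c->3

Grow the machine one transition at a time. Run the examples from 0; the earliest place one falls off (shortest prefix, ties alphabetical) gets sent to the lowest-numbered state that keeps every Accept/Reject pair distinguishable — a pair clashes when both reach the same state with identical unread suffix — and to a fresh state only if none does.
a: 0a undefined. 0a->0: no, b/ab meet in 0 with "b" left. Open state 1: 0a->1.
b: 0b undefined. 0b->0: no, b/bb meet in 0. 0b->1: ok.
c: 0c undefined. 0c->0: ok.
aa: 1a undefined. 1a->0: no, c/aa meet in 0. 1a->1: no, b/aa meet in 1. Open state 2: 1a->2.
ab: 1b undefined. 1b->0: no, b/abb meet in 1. 1b->1: no, b/bb meet in 1. 1b->2: ok.
ac: 1c undefined. 1c->0: no, b/acb meet in 1. 1c->1: no, b/bc meet in 1. 1c->2: ok.
aaa: 2a undefined. 2a->0: ok.
aab: 2b undefined. 2b->0: no, c/abb meet in 0. 2b->1: no, b/abb meet in 1. 2b->2: no, bac/aabc meet in 2 with "c" left. Open state 3: 2b->3.
aac: 2c undefined. 2c->0: ok.
aaba: 3a undefined. 3a->0: no, aabaaa/aa meet in 2. 3a->1: ok.
aabb: 3b undefined. 3b->0: no, c/aabbcc meet in 0. 3b->1: no, c/aabbcc meet in 0. 3b->2: no, c/aabbcc meet in 0. 3b->3: ok.
aabc: 3c undefined. 3c->0: no, c/aabc meet in 0. 3c->1: no, b/aabc meet in 1. 3c->2: no, c/aabbcc meet in 0. 3c->3: ok.
All examples now run through 4 states with every (state, symbol) defined. Accept strings end in {0,1}, Reject strings end in {2,3}; accept={0,1}.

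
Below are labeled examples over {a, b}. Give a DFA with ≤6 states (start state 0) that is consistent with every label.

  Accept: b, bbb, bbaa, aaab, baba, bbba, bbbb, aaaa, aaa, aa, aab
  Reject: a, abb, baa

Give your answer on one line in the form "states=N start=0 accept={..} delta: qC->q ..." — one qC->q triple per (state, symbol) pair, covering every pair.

states=4 start=0 accept={0,2,3} delta: 0a->1 0b->2 1a->3 1b->1 2a->0 2b->0 3a->2 3b->0

State merging on the prefix tree: take the shortest (then alphabetical) example prefix whose next move is undefined and point that move at state 0, else 1, else 2, ...; a target is out if some Accept/Reject pair would then sit in one state with the same input left (inseparable). If every existing state is out, open a new one.
a: 0a undefined. 0a->0: no, aaaa/a meet in 0. Open state 1: 0a->1.
b: 0b undefined. 0b->0: no, bbaa/baa meet in 1 with "a" left. 0b->1: no, b/a meet in 1. Open state 2: 0b->2.
aa: 1a undefined. 1a->0: no, aaa/a meet in 1. 1a->1: no, aaaa/a meet in 1. 1a->2: no, aaaa/baa meet in 2 with "aa" left. Open state 3: 1a->3.
ab: 1b undefined. 1b->0: no, b/abb meet in 2. 1b->1: ok.
ba: 2a undefined. 2a->0: ok.
bb: 2b undefined. 2b->0: ok.
aaa: 3a undefined. 3a->0: no, aaaa/a meet in 1. 3a->1: no, aaab/a meet in 1. 3a->2: ok.
aab: 3b undefined. 3b->0: ok.
All examples now run through 4 states with every (state, symbol) defined. Accept strings end in {0,2,3}, Reject strings end in {1}; accept={0,2,3}.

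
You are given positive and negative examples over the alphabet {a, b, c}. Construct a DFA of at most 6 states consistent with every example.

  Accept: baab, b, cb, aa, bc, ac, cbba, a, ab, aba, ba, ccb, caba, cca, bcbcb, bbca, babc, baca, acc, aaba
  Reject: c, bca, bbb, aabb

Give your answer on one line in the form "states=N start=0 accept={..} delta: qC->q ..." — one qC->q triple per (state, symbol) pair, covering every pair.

states=5 start=0 accept={1,2,3} delta: 0a->1 0b->1 0c->0 1a->2 1b->2 1c->3 2a->1 2b->4 2c->0 3a->0 3b->0 3c->1 4a->1 4b->0 4c->1

State merging on the prefix tree: take the shortest (then alphabetical) example prefix whose next move is undefined and point that move at state 0, else 1, else 2, ...; a target is out if some Accept/Reject pair would then sit in one state with the same input left (inseparable). If every existing state is out, open a new one.
a: 0a undefined. 0a->0: no, ac/c meet in 0 with "c" left. Open state 1: 0a->1.
b: 0b undefined. 0b->0: no, b/bbb meet in 0. 0b->1: ok.
c: 0c undefined. 0c->0: ok.
aa: 1a undefined. 1a->0: no, baab/aabb meet in 1 with "b" left. 1a->1: no, baca/bca meet in 1 with "ca" left. Open state 2: 1a->2.
ab: 1b undefined. 1b->0: no, b/bbb meet in 1. 1b->1: no, b/bbb meet in 1. 1b->2: ok.
ac: 1c undefined. 1c->0: no, b/bca meet in 1. 1c->1: no, aa/bca meet in 2. 1c->2: no, cbba/bca meet in 2 with "a" left. Open state 3: 1c->3.
aab: 2b undefined. 2b->0: no, b/aabb meet in 1. 2b->1: no, b/bbb meet in 1. 2b->2: no, aa/bbb meet in 2. 2b->3: no, bc/bbb meet in 3. Open state 4: 2b->4.
aba: 2a undefined. 2a->0: no, cbba/c meet in 0. 2a->1: ok.
acc: 3c undefined. 3c->0: no, acc/c meet in 0. 3c->1: ok.
bac: 2c undefined. 2c->0: ok.
bca: 3a undefined. 3a->0: ok.
bcb: 3b undefined. 3b->0: ok.
aaba: 4a undefined. 4a->0: no, aaba/c meet in 0. 4a->1: ok.
aabb: 4b undefined. 4b->0: ok.
babc: 4c undefined. 4c->0: no, babc/c meet in 0. 4c->1: ok.
All examples now run through 5 states with every (state, symbol) defined. Accept strings end in {1,2,3}, Reject strings end in {0,4}; accept={1,2,3}.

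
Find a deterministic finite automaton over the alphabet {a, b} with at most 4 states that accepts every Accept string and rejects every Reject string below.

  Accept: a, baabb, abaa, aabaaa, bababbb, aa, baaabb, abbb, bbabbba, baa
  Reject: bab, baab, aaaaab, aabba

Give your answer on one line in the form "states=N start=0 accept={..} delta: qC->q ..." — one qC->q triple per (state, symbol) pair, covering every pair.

Fold the examples into a partial DFA from state 0: repeatedly fix the first undefined (state, symbol) met by the shortest-then-alphabetical prefix, trying targets in increasing order and rejecting any under which an Accept and a Reject string meet in one state with the same remainder; add a state when all current targets are rejected. Accepting states are where Accept strings end.
a: 0a undefined. 0a->0: ok.
b: 0b undefined. 0b->0: no, a/bab meet in 0. Open state 1: 0b->1.
ba: 1a undefined. 1a->0: ok.
bb: 1b undefined. 1b->0: no, a/aabba meet in 0. 1b->1: no, a/aabba meet in 0. Open state 2: 1b->2.
bba: 2a undefined. 2a->0: no, a/aabba meet in 0. 2a->1: ok.
abbb: 2b undefined. 2b->0: ok.
All examples now run through 3 states with every (state, symbol) defined. Accept strings end in {0,2}, Reject strings end in {1}; accept={0,2}.

states=3 start=0 accept={0,2} delta: 0a->0 0b->1 1a->0 1b->2 2a->1 2b->0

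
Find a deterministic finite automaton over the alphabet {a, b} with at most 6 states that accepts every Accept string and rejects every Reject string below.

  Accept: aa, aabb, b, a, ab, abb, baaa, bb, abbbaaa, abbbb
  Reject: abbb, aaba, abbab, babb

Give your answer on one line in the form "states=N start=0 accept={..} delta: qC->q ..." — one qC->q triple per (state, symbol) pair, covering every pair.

states=5 start=0 accept={0,1,3} delta: 0a->0 0b->1 1a->2 1b->3 2a->0 2b->2 3a->2 3b->4 4a->0 4b->0

Fold the examples into a partial DFA from state 0: repeatedly fix the first undefined (state, symbol) met by the shortest-then-alphabetical prefix, trying targets in increasing order and rejecting any under which an Accept and a Reject string meet in one state with the same remainder; add a state when all current targets are rejected. Accepting states are where Accept strings end.
a: 0a undefined. 0a->0: ok.
b: 0b undefined. 0b->0: no, aa/abbb meet in 0. Open state 1: 0b->1.
ba: 1a undefined. 1a->0: no, aa/aaba meet in 0. 1a->1: no, b/aaba meet in 1. Open state 2: 1a->2.
bb: 1b undefined. 1b->0: no, b/abbb meet in 1. 1b->1: no, aabb/abbb meet in 1. 1b->2: no, aabb/aaba meet in 2. Open state 3: 1b->3.
baa: 2a undefined. 2a->0: ok.
bab: 2b undefined. 2b->0: no, b/babb meet in 1. 2b->1: no, aabb/babb meet in 3. 2b->2: ok.
abba: 3a undefined. 3a->0: no, b/abbab meet in 1. 3a->1: no, aabb/abbab meet in 3. 3a->2: ok.
abbb: 3b undefined. 3b->0: no, aa/abbb meet in 0. 3b->1: no, b/abbb meet in 1. 3b->2: no, abbbb/abbb meet in 2. 3b->3: no, aabb/abbb meet in 3. Open state 4: 3b->4.
abbba: 4a undefined. 4a->0: ok.
abbbb: 4b undefined. 4b->0: ok.
All examples now run through 5 states with every (state, symbol) defined. Accept strings end in {0,1,3}, Reject strings end in {2,4}; accept={0,1,3}.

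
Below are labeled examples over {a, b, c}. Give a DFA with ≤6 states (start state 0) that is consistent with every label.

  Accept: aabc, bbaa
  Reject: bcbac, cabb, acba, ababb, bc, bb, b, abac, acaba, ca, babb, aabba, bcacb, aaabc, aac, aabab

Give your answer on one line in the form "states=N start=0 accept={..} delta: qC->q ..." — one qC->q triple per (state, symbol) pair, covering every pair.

states=4 start=0 accept={2} delta: 0a->1 0b->0 0c->0 1a->2 1b->0 1c->0 2a->0 2b->3 2c->0 3a->0 3b->0 3c->2

Fold the examples into a partial DFA from state 0: repeatedly fix the first undefined (state, symbol) met by the shortest-then-alphabetical prefix, trying targets in increasing order and rejecting any under which an Accept and a Reject string meet in one state with the same remainder; add a state when all current targets are rejected. Accepting states are where Accept strings end.
a: 0a undefined. 0a->0: no, aabc/bc meet in 0 with "bc" left. Open state 1: 0a->1.
b: 0b undefined. 0b->0: ok.
c: 0c undefined. 0c->0: ok.
aa: 1a undefined. 1a->0: no, aabc/bc meet in 0. 1a->1: no, aabc/aaabc meet in 1 with "bc" left. Open state 2: 1a->2.
ab: 1b undefined. 1b->0: ok.
ac: 1c undefined. 1c->0: ok.
aaa: 2a undefined. 2a->0: ok.
aab: 2b undefined. 2b->0: no, aabc/bcbac meet in 0. 2b->1: no, aabc/bcbac meet in 0. 2b->2: no, aabc/aac meet in 2 with "c" left. Open state 3: 2b->3.
aac: 2c undefined. 2c->0: ok.
aaba: 3a undefined. 3a->0: ok.
aabb: 3b undefined. 3b->0: ok.
aabc: 3c undefined. 3c->0: no, aabc/bcbac meet in 0. 3c->1: no, aabc/acba meet in 1. 3c->2: ok.
All examples now run through 4 states with every (state, symbol) defined. Accept strings end in {2}, Reject strings end in {0,1}; accept={2}.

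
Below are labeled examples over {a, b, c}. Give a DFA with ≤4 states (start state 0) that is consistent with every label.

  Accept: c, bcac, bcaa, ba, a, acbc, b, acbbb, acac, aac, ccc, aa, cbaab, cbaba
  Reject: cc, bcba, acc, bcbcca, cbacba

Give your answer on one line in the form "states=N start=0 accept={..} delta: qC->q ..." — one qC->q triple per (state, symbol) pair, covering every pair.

Fold the examples into a partial DFA from state 0: repeatedly fix the first undefined (state, symbol) met by the shortest-then-alphabetical prefix, trying targets in increasing order and rejecting any under which an Accept and a Reject string meet in one state with the same remainder; add a state when all current targets are rejected. Accepting states are where Accept strings end.
a: 0a undefined. 0a->0: ok.
b: 0b undefined. 0b->0: ok.
c: 0c undefined. 0c->0: no, c/cc meet in 0. Open state 1: 0c->1.
cb: 1b undefined. 1b->0: no, ba/bcba meet in 0. 1b->1: no, acbc/cc meet in 1 with "c" left. Open state 2: 1b->2.
cc: 1c undefined. 1c->0: no, ba/cc meet in 0. 1c->1: no, c/cc meet in 1. 1c->2: ok.
aca: 1a undefined. 1a->0: ok.
cba: 2a undefined. 2a->0: no, bcaa/bcba meet in 0. 2a->1: no, c/bcba meet in 1. 2a->2: ok.
ccc: 2c undefined. 2c->0: no, bcaa/bcbcca meet in 0. 2c->1: ok.
acbb: 2b undefined. 2b->0: ok.
All examples now run through 3 states with every (state, symbol) defined. Accept strings end in {0,1}, Reject strings end in {2}; accept={0,1}.

states=3 start=0 accept={0,1} delta: 0a->0 0b->0 0c->1 1a->0 1b->2 1c->2 2a->2 2b->0 2c->1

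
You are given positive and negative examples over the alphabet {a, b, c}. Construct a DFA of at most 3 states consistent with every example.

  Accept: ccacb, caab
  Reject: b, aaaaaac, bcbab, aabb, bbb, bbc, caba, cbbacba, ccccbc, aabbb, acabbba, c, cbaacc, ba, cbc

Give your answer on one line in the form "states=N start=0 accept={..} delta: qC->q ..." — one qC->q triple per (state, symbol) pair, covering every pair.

states=3 start=0 accept={2} delta: 0a->0 0b->0 0c->1 1a->1 1b->2 1c->0 2a->0 2b->0 2c->0

Grow the machine one transition at a time. Run the examples from 0; the earliest place one falls off (shortest prefix, ties alphabetical) gets sent to the lowest-numbered state that keeps every Accept/Reject pair distinguishable — a pair clashes when both reach the same state with identical unread suffix — and to a fresh state only if none does.
a: 0a undefined. 0a->0: ok.
b: 0b undefined. 0b->0: ok.
c: 0c undefined. 0c->0: no, ccacb/b meet in 0. Open state 1: 0c->1.
ca: 1a undefined. 1a->0: no, caab/b meet in 0. 1a->1: ok.
cb: 1b undefined. 1b->0: no, caab/b meet in 0. 1b->1: no, caab/aaaaaac meet in 1. Open state 2: 1b->2.
cc: 1c undefined. 1c->0: ok.
cba: 2a undefined. 2a->0: ok.
cbb: 2b undefined. 2b->0: ok.
cbc: 2c undefined. 2c->0: ok.
All examples now run through 3 states with every (state, symbol) defined. Accept strings end in {2}, Reject strings end in {0,1}; accept={2}.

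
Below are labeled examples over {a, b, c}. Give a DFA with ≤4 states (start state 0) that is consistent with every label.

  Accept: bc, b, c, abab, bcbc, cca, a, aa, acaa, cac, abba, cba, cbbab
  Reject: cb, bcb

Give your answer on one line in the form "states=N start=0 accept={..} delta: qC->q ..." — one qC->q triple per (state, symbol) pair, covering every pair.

states=3 start=0 accept={0,1} delta: 0a->0 0b->0 0c->1 1a->0 1b->2 1c->0 2a->0 2b->0 2c->0

State merging on the prefix tree: take the shortest (then alphabetical) example prefix whose next move is undefined and point that move at state 0, else 1, else 2, ...; a target is out if some Accept/Reject pair would then sit in one state with the same input left (inseparable). If every existing state is out, open a new one.
a: 0a undefined. 0a->0: ok.
b: 0b undefined. 0b->0: ok.
c: 0c undefined. 0c->0: no, bc/cb meet in 0. Open state 1: 0c->1.
ca: 1a undefined. 1a->0: ok.
cb: 1b undefined. 1b->0: no, b/cb meet in 0. 1b->1: no, bc/cb meet in 1. Open state 2: 1b->2.
cc: 1c undefined. 1c->0: ok.
cba: 2a undefined. 2a->0: ok.
cbb: 2b undefined. 2b->0: ok.
bcbc: 2c undefined. 2c->0: ok.
All examples now run through 3 states with every (state, symbol) defined. Accept strings end in {0,1}, Reject strings end in {2}; accept={0,1}.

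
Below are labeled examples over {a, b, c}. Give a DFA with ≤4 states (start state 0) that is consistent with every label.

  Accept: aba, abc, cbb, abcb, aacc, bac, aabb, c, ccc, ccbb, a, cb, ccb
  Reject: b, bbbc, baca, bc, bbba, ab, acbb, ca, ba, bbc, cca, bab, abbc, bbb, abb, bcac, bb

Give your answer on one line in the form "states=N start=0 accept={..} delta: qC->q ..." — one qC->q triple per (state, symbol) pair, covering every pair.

Fold the examples into a partial DFA from state 0: repeatedly fix the first undefined (state, symbol) met by the shortest-then-alphabetical prefix, trying targets in increasing order and rejecting any under which an Accept and a Reject string meet in one state with the same remainder; add a state when all current targets are rejected. Accepting states are where Accept strings end.
a: 0a undefined. 0a->0: no, aba/ba meet in 0 with "ba" left. Open state 1: 0a->1.
b: 0b undefined. 0b->0: no, c/bbbc meet in 0 with "c" left. 0b->1: no, abc/bbc meet in 1 with "bc" left. Open state 2: 0b->2.
c: 0c undefined. 0c->0: no, cbb/bb meet in 2 with "b" left. 0c->1: no, cbb/abb meet in 1 with "bb" left. 0c->2: no, cbb/bbb meet in 2 with "bb" left. Open state 3: 0c->3.
aa: 1a undefined. 1a->0: no, aabb/bb meet in 2 with "b" left. 1a->1: no, aabb/abb meet in 1 with "bb" left. 1a->2: no, aabb/bbb meet in 2 with "bb" left. 1a->3: ok.
ab: 1b undefined. 1b->0: ok.
ac: 1c undefined. 1c->0: ok.
ba: 2a undefined. 2a->0: ok.
bb: 2b undefined. 2b->0: no, abc/bbc meet in 3. 2b->1: no, aba/bbba meet in 1. 2b->2: ok.
bc: 2c undefined. 2c->0: ok.
ca: 3a undefined. 3a->0: ok.
cb: 3b undefined. 3b->0: no, cbb/b meet in 2. 3b->1: no, cbb/bbbc meet in 0. 3b->2: no, cbb/b meet in 2. 3b->3: ok.
cc: 3c undefined. 3c->0: no, aba/cca meet in 1. 3c->1: no, abc/cca meet in 3. 3c->2: no, aacc/bbbc meet in 0. 3c->3: ok.
All examples now run through 4 states with every (state, symbol) defined. Accept strings end in {1,3}, Reject strings end in {0,2}; accept={1,3}.

states=4 start=0 accept={1,3} delta: 0a->1 0b->2 0c->3 1a->3 1b->0 1c->0 2a->0 2b->2 2c->0 3a->0 3b->3 3c->3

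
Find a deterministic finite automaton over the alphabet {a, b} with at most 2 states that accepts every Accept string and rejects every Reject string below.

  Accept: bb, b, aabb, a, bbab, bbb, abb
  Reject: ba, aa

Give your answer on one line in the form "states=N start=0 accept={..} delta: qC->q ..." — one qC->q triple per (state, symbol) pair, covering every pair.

states=2 start=0 accept={1} delta: 0a->1 0b->1 1a->0 1b->1

State merging on the prefix tree: take the shortest (then alphabetical) example prefix whose next move is undefined and point that move at state 0, else 1, else 2, ...; a target is out if some Accept/Reject pair would then sit in one state with the same input left (inseparable). If every existing state is out, open a new one.
a: 0a undefined. 0a->0: no, a/aa meet in 0. Open state 1: 0a->1.
b: 0b undefined. 0b->0: no, a/ba meet in 1. 0b->1: ok.
aa: 1a undefined. 1a->0: ok.
ab: 1b undefined. 1b->0: no, bb/ba meet in 0. 1b->1: ok.
All examples now run through 2 states with every (state, symbol) defined. Accept strings end in {1}, Reject strings end in {0}; accept={1}.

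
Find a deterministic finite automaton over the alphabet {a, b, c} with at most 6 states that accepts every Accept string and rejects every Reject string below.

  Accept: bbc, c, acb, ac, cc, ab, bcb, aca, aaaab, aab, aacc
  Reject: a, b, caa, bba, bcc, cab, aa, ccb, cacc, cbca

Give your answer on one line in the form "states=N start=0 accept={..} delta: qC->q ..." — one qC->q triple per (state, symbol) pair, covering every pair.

State merging on the prefix tree: take the shortest (then alphabetical) example prefix whose next move is undefined and point that move at state 0, else 1, else 2, ...; a target is out if some Accept/Reject pair would then sit in one state with the same input left (inseparable). If every existing state is out, open a new one.
a: 0a undefined. 0a->0: no, ab/b meet in 0 with "b" left. Open state 1: 0a->1.
b: 0b undefined. 0b->0: no, cc/bcc meet in 0 with "cc" left. 0b->1: ok.
c: 0c undefined. 0c->0: no, ab/cab meet in 1 with "b" left. 0c->1: no, c/a meet in 1. Open state 2: 0c->2.
aa: 1a undefined. 1a->0: no, aaaab/a meet in 1. 1a->1: no, aacc/bcc meet in 1 with "cc" left. 1a->2: no, c/aa meet in 2. Open state 3: 1a->3.
ab: 1b undefined. 1b->0: ok.
ac: 1c undefined. 1c->0: no, bbc/bcc meet in 2. 1c->1: no, ac/a meet in 1. 1c->2: no, cc/bcc meet in 2 with "c" left. 1c->3: no, ac/aa meet in 3. Open state 4: 1c->4.
ca: 2a undefined. 2a->0: no, cc/cacc meet in 2 with "c" left. 2a->1: no, ab/cab meet in 0. 2a->2: no, bbc/caa meet in 2. 2a->3: no, aab/cab meet in 3 with "b" left. 2a->4: no, acb/cab meet in 4 with "b" left. Open state 5: 2a->5.
cb: 2b undefined. 2b->0: ok.
cc: 2c undefined. 2c->0: ok.
aaa: 3a undefined. 3a->0: ok.
aab: 3b undefined. 3b->0: ok.
aac: 3c undefined. 3c->0: ok.
aca: 4a undefined. 4a->0: ok.
acb: 4b undefined. 4b->0: ok.
bcc: 4c undefined. 4c->0: no, acb/bcc meet in 0. 4c->1: ok.
caa: 5a undefined. 5a->0: no, acb/caa meet in 0. 5a->1: ok.
cab: 5b undefined. 5b->0: no, acb/cab meet in 0. 5b->1: ok.
cac: 5c undefined. 5c->0: no, bbc/cacc meet in 2. 5c->1: no, ac/cacc meet in 4. 5c->2: no, acb/cacc meet in 0. 5c->3: no, acb/cacc meet in 0. 5c->4: ok.
All examples now run through 6 states with every (state, symbol) defined. Accept strings end in {0,2,4}, Reject strings end in {1,3,5}; accept={0,2,4}.

states=6 start=0 accept={0,2,4} delta: 0a->1 0b->1 0c->2 1a->3 1b->0 1c->4 2a->5 2b->0 2c->0 3a->0 3b->0 3c->0 4a->0 4b->0 4c->1 5a->1 5b->1 5c->4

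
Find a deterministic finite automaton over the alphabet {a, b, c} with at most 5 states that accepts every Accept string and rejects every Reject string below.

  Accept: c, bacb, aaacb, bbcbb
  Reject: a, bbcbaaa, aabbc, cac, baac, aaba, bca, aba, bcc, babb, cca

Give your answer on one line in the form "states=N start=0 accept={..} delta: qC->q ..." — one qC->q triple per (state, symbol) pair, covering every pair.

Fold the examples into a partial DFA from state 0: repeatedly fix the first undefined (state, symbol) met by the shortest-then-alphabetical prefix, trying targets in increasing order and rejecting any under which an Accept and a Reject string meet in one state with the same remainder; add a state when all current targets are rejected. Accepting states are where Accept strings end.
a: 0a undefined. 0a->0: ok.
b: 0b undefined. 0b->0: no, c/aabbc meet in 0 with "c" left. Open state 1: 0b->1.
c: 0c undefined. 0c->0: no, c/a meet in 0. 0c->1: ok.
ba: 1a undefined. 1a->0: no, c/cac meet in 1. 1a->1: no, c/aaba meet in 1. Open state 2: 1a->2.
bb: 1b undefined. 1b->0: no, c/aabbc meet in 1. 1b->1: ok.
bc: 1c undefined. 1c->0: no, c/bcc meet in 1. 1c->1: no, c/aabbc meet in 1. 1c->2: no, bbcbb/babb meet in 2 with "bb" left. Open state 3: 1c->3.
baa: 2a undefined. 2a->0: no, c/baac meet in 1. 2a->1: ok.
bab: 2b undefined. 2b->0: no, c/babb meet in 1. 2b->1: no, c/babb meet in 1. 2b->2: ok.
bac: 2c undefined. 2c->0: ok.
bca: 3a undefined. 3a->0: ok.
bcc: 3c undefined. 3c->0: ok.
bbcb: 3b undefined. 3b->0: ok.
All examples now run through 4 states with every (state, symbol) defined. Accept strings end in {1}, Reject strings end in {0,2,3}; accept={1}.

states=4 start=0 accept={1} delta: 0a->0 0b->1 0c->1 1a->2 1b->1 1c->3 2a->1 2b->2 2c->0 3a->0 3b->0 3c->0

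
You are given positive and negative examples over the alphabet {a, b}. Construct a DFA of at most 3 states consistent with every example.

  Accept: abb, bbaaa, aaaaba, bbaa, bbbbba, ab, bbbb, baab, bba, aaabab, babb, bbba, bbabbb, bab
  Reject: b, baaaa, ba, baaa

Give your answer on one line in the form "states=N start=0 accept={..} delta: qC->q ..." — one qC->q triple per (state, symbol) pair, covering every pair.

states=3 start=0 accept={2} delta: 0a->1 0b->1 1a->1 1b->2 2a->2 2b->2

Grow the machine one transition at a time. Run the examples from 0; the earliest place one falls off (shortest prefix, ties alphabetical) gets sent to the lowest-numbered state that keeps every Accept/Reject pair distinguishable — a pair clashes when both reach the same state with identical unread suffix — and to a fresh state only if none does.
a: 0a undefined. 0a->0: no, aaaaba/ba meet in 0 with "ba" left. Open state 1: 0a->1.
b: 0b undefined. 0b->0: no, bbaaa/baaa meet in 1 with "aa" left. 0b->1: ok.
aa: 1a undefined. 1a->0: no, aaaaba/ba meet in 0. 1a->1: ok.
ab: 1b undefined. 1b->0: no, abb/b meet in 1. 1b->1: no, abb/b meet in 1. Open state 2: 1b->2.
abb: 2b undefined. 2b->0: no, bbbb/b meet in 1. 2b->1: no, abb/b meet in 1. 2b->2: ok.
bba: 2a undefined. 2a->0: no, bbaaa/b meet in 1. 2a->1: no, bbaaa/b meet in 1. 2a->2: ok.
All examples now run through 3 states with every (state, symbol) defined. Accept strings end in {2}, Reject strings end in {1}; accept={2}.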